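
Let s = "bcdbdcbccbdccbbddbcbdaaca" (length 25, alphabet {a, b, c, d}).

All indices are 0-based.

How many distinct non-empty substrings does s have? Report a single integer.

rank | idx | suffix
   0 |  24 | a
   1 |  21 | aaca
   2 |  22 | aca
   3 |  13 | bbddbcbdaaca
   4 |  17 | bcbdaaca
   5 |   6 | bccbdccbbddbcbdaaca
   6 |   0 | bcdbdcbccbdccbbddbcbdaaca
   7 |  19 | bdaaca
   8 |   3 | bdcbccbdccbbddbcbdaaca
   9 |   9 | bdccbbddbcbdaaca
  10 |  14 | bddbcbdaaca
  11 |  23 | ca
  12 |  12 | cbbddbcbdaaca
  13 |   5 | cbccbdccbbddbcbdaaca
  14 |  18 | cbdaaca
  15 |   8 | cbdccbbddbcbdaaca
  16 |  11 | ccbbddbcbdaaca
  17 |   7 | ccbdccbbddbcbdaaca
  18 |   1 | cdbdcbccbdccbbddbcbdaaca
  19 |  20 | daaca
  20 |  16 | dbcbdaaca
  21 |   2 | dbdcbccbdccbbddbcbdaaca
  22 |   4 | dcbccbdccbbddbcbdaaca
  23 |  10 | dccbbddbcbdaaca
  24 |  15 | ddbcbdaaca

SA = [24, 21, 22, 13, 17, 6, 0, 19, 3, 9, 14, 23, 12, 5, 18, 8, 11, 7, 1, 20, 16, 2, 4, 10, 15]
rank  pair      lcp
   1  s[24:],s[21:]  1  'a'
   2  s[21:],s[22:]  1  'a'
   3  s[22:],s[13:]  0  ''
   4  s[13:],s[17:]  1  'b'
   5  s[17:],s[6:]  2  'bc'
   6  s[6:],s[0:]  2  'bc'
   7  s[0:],s[19:]  1  'b'
   8  s[19:],s[3:]  2  'bd'
   9  s[3:],s[9:]  3  'bdc'
  10  s[9:],s[14:]  2  'bd'
  11  s[14:],s[23:]  0  ''
  12  s[23:],s[12:]  1  'c'
  13  s[12:],s[5:]  2  'cb'
  14  s[5:],s[18:]  2  'cb'
  15  s[18:],s[8:]  3  'cbd'
  16  s[8:],s[11:]  1  'c'
  17  s[11:],s[7:]  3  'ccb'
  18  s[7:],s[1:]  1  'c'
  19  s[1:],s[20:]  0  ''
  20  s[20:],s[16:]  1  'd'
  21  s[16:],s[2:]  2  'db'
  22  s[2:],s[4:]  1  'd'
  23  s[4:],s[10:]  2  'dc'
  24  s[10:],s[15:]  1  'd'

n(n+1)/2 = 25·26/2 = 325
Σ LCP = 0 + 1 + 1 + 0 + 1 + 2 + 2 + 1 + 2 + 3 + 2 + 0 + 1 + 2 + 2 + 3 + 1 + 3 + 1 + 0 + 1 + 2 + 1 + 2 + 1 = 35
distinct = 325 − 35 = 290

290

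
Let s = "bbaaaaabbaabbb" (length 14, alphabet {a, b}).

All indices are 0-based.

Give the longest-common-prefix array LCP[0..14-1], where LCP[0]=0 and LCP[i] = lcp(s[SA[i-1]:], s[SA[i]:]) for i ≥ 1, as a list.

[0, 4, 3, 2, 4, 1, 3, 0, 1, 3, 1, 2, 4, 2]

sorted suffixes:
  #0 SA[0]=2  'aaaaabbaabbb'
  #1 SA[1]=3  'aaaabbaabbb'
  #2 SA[2]=4  'aaabbaabbb'
  #3 SA[3]=5  'aabbaabbb'
  #4 SA[4]=9  'aabbb'
  #5 SA[5]=6  'abbaabbb'
  #6 SA[6]=10  'abbb'
  #7 SA[7]=13  'b'
  #8 SA[8]=1  'baaaaabbaabbb'
  #9 SA[9]=8  'baabbb'
  #10 SA[10]=12  'bb'
  #11 SA[11]=0  'bbaaaaabbaabbb'
  #12 SA[12]=7  'bbaabbb'
  #13 SA[13]=11  'bbb'

SA = [2, 3, 4, 5, 9, 6, 10, 13, 1, 8, 12, 0, 7, 11]
[i] adj suffixes → lcp
  [1] 2/3 → 4 ('aaaa')
  [2] 3/4 → 3 ('aaa')
  [3] 4/5 → 2 ('aa')
  [4] 5/9 → 4 ('aabb')
  [5] 9/6 → 1 ('a')
  [6] 6/10 → 3 ('abb')
  [7] 10/13 → 0 ('')
  [8] 13/1 → 1 ('b')
  [9] 1/8 → 3 ('baa')
  [10] 8/12 → 1 ('b')
  [11] 12/0 → 2 ('bb')
  [12] 0/7 → 4 ('bbaa')
  [13] 7/11 → 2 ('bb')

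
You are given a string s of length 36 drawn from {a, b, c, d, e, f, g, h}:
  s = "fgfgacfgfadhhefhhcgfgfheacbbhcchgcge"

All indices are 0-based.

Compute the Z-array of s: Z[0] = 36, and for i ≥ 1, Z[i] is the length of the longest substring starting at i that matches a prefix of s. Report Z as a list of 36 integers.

[36, 0, 2, 0, 0, 0, 3, 0, 1, 0, 0, 0, 0, 0, 1, 0, 0, 0, 0, 3, 0, 1, 0, 0, 0, 0, 0, 0, 0, 0, 0, 0, 0, 0, 0, 0]

Z[0]=36
i=1: fresh scan; Z[1]=0
i=2: fresh scan; Z[2]=2 grow→box=[2,4)
i=3: min(r-i=1, Z[1]=0)=0; Z[3]=0
i=4: fresh scan; Z[4]=0
i=5: fresh scan; Z[5]=0
i=6: fresh scan; Z[6]=3 grow→box=[6,9)
i=7: min(r-i=2, Z[1]=0)=0; Z[7]=0
i=8: min(r-i=1, Z[2]=2)=1; Z[8]=1
i=9: fresh scan; Z[9]=0
i=10: fresh scan; Z[10]=0
i=11: fresh scan; Z[11]=0
i=12: fresh scan; Z[12]=0
i=13: fresh scan; Z[13]=0
i=14: fresh scan; Z[14]=1 grow→box=[14,15)
i=15: fresh scan; Z[15]=0
i=16: fresh scan; Z[16]=0
i=17: fresh scan; Z[17]=0
i=18: fresh scan; Z[18]=0
i=19: fresh scan; Z[19]=3 grow→box=[19,22)
i=20: min(r-i=2, Z[1]=0)=0; Z[20]=0
i=21: min(r-i=1, Z[2]=2)=1; Z[21]=1
i=22: fresh scan; Z[22]=0
i=23: fresh scan; Z[23]=0
i=24: fresh scan; Z[24]=0
i=25: fresh scan; Z[25]=0
i=26: fresh scan; Z[26]=0
i=27: fresh scan; Z[27]=0
i=28: fresh scan; Z[28]=0
i=29: fresh scan; Z[29]=0
i=30: fresh scan; Z[30]=0
i=31: fresh scan; Z[31]=0
i=32: fresh scan; Z[32]=0
i=33: fresh scan; Z[33]=0
i=34: fresh scan; Z[34]=0
i=35: fresh scan; Z[35]=0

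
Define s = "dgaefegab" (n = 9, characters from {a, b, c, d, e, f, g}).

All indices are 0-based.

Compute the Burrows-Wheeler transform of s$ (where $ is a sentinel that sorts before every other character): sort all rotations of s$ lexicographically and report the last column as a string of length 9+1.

bgga$afeed

rank  rotation    last
    0  $dgaefegab  b
    1  ab$dgaefeg  g
    2  aefegab$dg  g
    3  b$dgaefega  a
    4  dgaefegab$  $
    5  efegab$dga  a
    6  egab$dgaef  f
    7  fegab$dgae  e
    8  gab$dgaefe  e
    9  gaefegab$d  d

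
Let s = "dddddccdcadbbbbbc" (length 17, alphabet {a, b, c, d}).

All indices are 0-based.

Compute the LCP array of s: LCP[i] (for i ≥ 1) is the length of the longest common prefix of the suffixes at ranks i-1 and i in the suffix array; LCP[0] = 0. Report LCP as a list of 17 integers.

rank→(start, suffix):
  0 → (9, 'adbbbbbc')
  1 → (11, 'bbbbbc')
  2 → (12, 'bbbbc')
  3 → (13, 'bbbc')
  4 → (14, 'bbc')
  5 → (15, 'bc')
  6 → (16, 'c')
  7 → (8, 'cadbbbbbc')
  8 → (5, 'ccdcadbbbbbc')
  9 → (6, 'cdcadbbbbbc')
  10 → (10, 'dbbbbbc')
  11 → (7, 'dcadbbbbbc')
  12 → (4, 'dccdcadbbbbbc')
  13 → (3, 'ddccdcadbbbbbc')
  14 → (2, 'dddccdcadbbbbbc')
  15 → (1, 'ddddccdcadbbbbbc')
  16 → (0, 'dddddccdcadbbbbbc')

SA = [9, 11, 12, 13, 14, 15, 16, 8, 5, 6, 10, 7, 4, 3, 2, 1, 0]
i: (SA[i-1],SA[i]) lcp shared
  1: (9,11) 0 ''
  2: (11,12) 4 'bbbb'
  3: (12,13) 3 'bbb'
  4: (13,14) 2 'bb'
  5: (14,15) 1 'b'
  6: (15,16) 0 ''
  7: (16,8) 1 'c'
  8: (8,5) 1 'c'
  9: (5,6) 1 'c'
  10: (6,10) 0 ''
  11: (10,7) 1 'd'
  12: (7,4) 2 'dc'
  13: (4,3) 1 'd'
  14: (3,2) 2 'dd'
  15: (2,1) 3 'ddd'
  16: (1,0) 4 'dddd'

[0, 0, 4, 3, 2, 1, 0, 1, 1, 1, 0, 1, 2, 1, 2, 3, 4]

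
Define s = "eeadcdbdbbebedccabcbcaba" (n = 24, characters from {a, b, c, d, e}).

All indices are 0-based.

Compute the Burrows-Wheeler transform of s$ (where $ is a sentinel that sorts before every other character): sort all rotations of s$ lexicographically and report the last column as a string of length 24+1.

rank  rotation                   last
    0  $eeadcdbdbbebedccabcbcaba  a
    1  a$eeadcdbdbbebedccabcbcab  b
    2  aba$eeadcdbdbbebedccabcbc  c
    3  abcbcaba$eeadcdbdbbebedcc  c
    4  adcdbdbbebedccabcbcaba$ee  e
    5  ba$eeadcdbdbbebedccabcbca  a
    6  bbebedccabcbcaba$eeadcdbd  d
    7  bcaba$eeadcdbdbbebedccabc  c
    8  bcbcaba$eeadcdbdbbebedcca  a
    9  bdbbebedccabcbcaba$eeadcd  d
   10  bebedccabcbcaba$eeadcdbdb  b
   11  bedccabcbcaba$eeadcdbdbbe  e
   12  caba$eeadcdbdbbebedccabcb  b
   13  cabcbcaba$eeadcdbdbbebedc  c
   14  cbcaba$eeadcdbdbbebedccab  b
   15  ccabcbcaba$eeadcdbdbbebed  d
   16  cdbdbbebedccabcbcaba$eead  d
   17  dbbebedccabcbcaba$eeadcdb  b
   18  dbdbbebedccabcbcaba$eeadc  c
   19  dccabcbcaba$eeadcdbdbbebe  e
   20  dcdbdbbebedccabcbcaba$eea  a
   21  eadcdbdbbebedccabcbcaba$e  e
   22  ebedccabcbcaba$eeadcdbdbb  b
   23  edccabcbcaba$eeadcdbdbbeb  b
   24  eeadcdbdbbebedccabcbcaba$  $

abcceadcadbebcbddbceaebb$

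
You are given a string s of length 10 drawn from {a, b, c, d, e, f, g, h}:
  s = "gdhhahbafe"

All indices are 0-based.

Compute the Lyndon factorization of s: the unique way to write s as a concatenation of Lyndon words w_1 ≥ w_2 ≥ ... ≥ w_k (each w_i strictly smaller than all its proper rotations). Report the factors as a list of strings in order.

emit factor 1: 'g' (i=0, period=1)
emit factor 2: 'dhh' (i=1, period=3)
emit factor 3: 'ahb' (i=4, period=3)
emit factor 4: 'afe' (i=7, period=3)

["g", "dhh", "ahb", "afe"]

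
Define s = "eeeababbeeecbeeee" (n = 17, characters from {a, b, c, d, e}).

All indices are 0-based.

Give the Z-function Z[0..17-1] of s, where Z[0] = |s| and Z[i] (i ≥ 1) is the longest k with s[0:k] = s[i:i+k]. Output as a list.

Z[0]=17
i=1: fresh scan; Z[1]=2 scan→box=[1,3)
i=2: min(r-i=1, Z[1]=2)=1; Z[2]=1
i=3: fresh scan; Z[3]=0
i=4: fresh scan; Z[4]=0
i=5: fresh scan; Z[5]=0
i=6: fresh scan; Z[6]=0
i=7: fresh scan; Z[7]=0
i=8: fresh scan; Z[8]=3 scan→box=[8,11)
i=9: min(r-i=2, Z[1]=2)=2; Z[9]=2
i=10: min(r-i=1, Z[2]=1)=1; Z[10]=1
i=11: fresh scan; Z[11]=0
i=12: fresh scan; Z[12]=0
i=13: fresh scan; Z[13]=3 scan→box=[13,16)
i=14: min(r-i=2, Z[1]=2)=2; Z[14]=3 scan→box=[14,17)
i=15: min(r-i=2, Z[1]=2)=2; Z[15]=2
i=16: min(r-i=1, Z[2]=1)=1; Z[16]=1

[17, 2, 1, 0, 0, 0, 0, 0, 3, 2, 1, 0, 0, 3, 3, 2, 1]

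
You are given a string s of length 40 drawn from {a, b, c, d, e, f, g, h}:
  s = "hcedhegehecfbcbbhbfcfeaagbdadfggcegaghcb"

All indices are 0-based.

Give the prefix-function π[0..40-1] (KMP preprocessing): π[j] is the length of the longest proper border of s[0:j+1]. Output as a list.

π[0] = 0
j=1 s[j]='c': π[1]=0 (border '')
j=2 s[j]='e': π[2]=0 (border '')
j=3 s[j]='d': π[3]=0 (border '')
j=4 s[j]='h': π[4]=1 (border 'h')
j=5 s[j]='e': k: 1→0; π[5]=0 (border '')
j=6 s[j]='g': π[6]=0 (border '')
j=7 s[j]='e': π[7]=0 (border '')
j=8 s[j]='h': π[8]=1 (border 'h')
j=9 s[j]='e': k: 1→0; π[9]=0 (border '')
j=10 s[j]='c': π[10]=0 (border '')
j=11 s[j]='f': π[11]=0 (border '')
j=12 s[j]='b': π[12]=0 (border '')
j=13 s[j]='c': π[13]=0 (border '')
j=14 s[j]='b': π[14]=0 (border '')
j=15 s[j]='b': π[15]=0 (border '')
j=16 s[j]='h': π[16]=1 (border 'h')
j=17 s[j]='b': k: 1→0; π[17]=0 (border '')
j=18 s[j]='f': π[18]=0 (border '')
j=19 s[j]='c': π[19]=0 (border '')
j=20 s[j]='f': π[20]=0 (border '')
j=21 s[j]='e': π[21]=0 (border '')
j=22 s[j]='a': π[22]=0 (border '')
j=23 s[j]='a': π[23]=0 (border '')
j=24 s[j]='g': π[24]=0 (border '')
j=25 s[j]='b': π[25]=0 (border '')
j=26 s[j]='d': π[26]=0 (border '')
j=27 s[j]='a': π[27]=0 (border '')
j=28 s[j]='d': π[28]=0 (border '')
j=29 s[j]='f': π[29]=0 (border '')
j=30 s[j]='g': π[30]=0 (border '')
j=31 s[j]='g': π[31]=0 (border '')
j=32 s[j]='c': π[32]=0 (border '')
j=33 s[j]='e': π[33]=0 (border '')
j=34 s[j]='g': π[34]=0 (border '')
j=35 s[j]='a': π[35]=0 (border '')
j=36 s[j]='g': π[36]=0 (border '')
j=37 s[j]='h': π[37]=1 (border 'h')
j=38 s[j]='c': π[38]=2 (border 'hc')
j=39 s[j]='b': k: 2→0; π[39]=0 (border '')

[0, 0, 0, 0, 1, 0, 0, 0, 1, 0, 0, 0, 0, 0, 0, 0, 1, 0, 0, 0, 0, 0, 0, 0, 0, 0, 0, 0, 0, 0, 0, 0, 0, 0, 0, 0, 0, 1, 2, 0]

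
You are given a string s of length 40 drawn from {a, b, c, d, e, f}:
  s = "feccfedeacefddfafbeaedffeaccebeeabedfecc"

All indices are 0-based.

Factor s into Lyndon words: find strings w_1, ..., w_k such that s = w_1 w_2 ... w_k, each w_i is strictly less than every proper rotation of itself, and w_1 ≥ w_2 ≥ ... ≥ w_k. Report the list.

emit factor 1: 'f' (i=0, period=1)
emit factor 2: 'e' (i=1, period=1)
emit factor 3: 'ccfede' (i=2, period=6)
emit factor 4: 'acefddfafbeaedffe' (i=8, period=17)
emit factor 5: 'accebee' (i=25, period=7)
emit factor 6: 'abedfecc' (i=32, period=8)

["f", "e", "ccfede", "acefddfafbeaedffe", "accebee", "abedfecc"]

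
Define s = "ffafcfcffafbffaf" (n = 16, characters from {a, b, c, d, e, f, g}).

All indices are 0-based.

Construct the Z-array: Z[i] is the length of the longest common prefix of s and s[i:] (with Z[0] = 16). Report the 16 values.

Z[0]=16
i=1: outside box; Z[1]=1 grow→box=[1,2)
i=2: outside box; Z[2]=0
i=3: outside box; Z[3]=1 grow→box=[3,4)
i=4: outside box; Z[4]=0
i=5: outside box; Z[5]=1 grow→box=[5,6)
i=6: outside box; Z[6]=0
i=7: outside box; Z[7]=4 grow→box=[7,11)
i=8: min(r-i=3, Z[1]=1)=1; Z[8]=1
i=9: min(r-i=2, Z[2]=0)=0; Z[9]=0
i=10: min(r-i=1, Z[3]=1)=1; Z[10]=1
i=11: outside box; Z[11]=0
i=12: outside box; Z[12]=4 grow→box=[12,16)
i=13: min(r-i=3, Z[1]=1)=1; Z[13]=1
i=14: min(r-i=2, Z[2]=0)=0; Z[14]=0
i=15: min(r-i=1, Z[3]=1)=1; Z[15]=1

[16, 1, 0, 1, 0, 1, 0, 4, 1, 0, 1, 0, 4, 1, 0, 1]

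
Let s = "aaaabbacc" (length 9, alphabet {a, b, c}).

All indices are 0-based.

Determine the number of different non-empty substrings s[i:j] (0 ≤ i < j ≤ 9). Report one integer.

rank | idx | suffix
   0 |   0 | aaaabbacc
   1 |   1 | aaabbacc
   2 |   2 | aabbacc
   3 |   3 | abbacc
   4 |   6 | acc
   5 |   5 | bacc
   6 |   4 | bbacc
   7 |   8 | c
   8 |   7 | cc

SA = [0, 1, 2, 3, 6, 5, 4, 8, 7]
i: (SA[i-1],SA[i]) lcp shared
  1: (0,1) 3 'aaa'
  2: (1,2) 2 'aa'
  3: (2,3) 1 'a'
  4: (3,6) 1 'a'
  5: (6,5) 0 ''
  6: (5,4) 1 'b'
  7: (4,8) 0 ''
  8: (8,7) 1 'c'

n(n+1)/2 = 9·10/2 = 45
Σ LCP = 0 + 3 + 2 + 1 + 1 + 0 + 1 + 0 + 1 = 9
distinct = 45 − 9 = 36

36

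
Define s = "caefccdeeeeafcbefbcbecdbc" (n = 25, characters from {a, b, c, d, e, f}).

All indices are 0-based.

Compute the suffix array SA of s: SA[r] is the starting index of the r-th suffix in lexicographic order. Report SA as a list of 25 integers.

rank | idx | suffix
   0 |   1 | aefccdeeeeafcbefbcbecdbc
   1 |  11 | afcbefbcbecdbc
   2 |  23 | bc
   3 |  17 | bcbecdbc
   4 |  19 | becdbc
   5 |  14 | befbcbecdbc
   6 |  24 | c
   7 |   0 | caefccdeeeeafcbefbcbecdbc
   8 |  18 | cbecdbc
   9 |  13 | cbefbcbecdbc
  10 |   4 | ccdeeeeafcbefbcbecdbc
  11 |  21 | cdbc
  12 |   5 | cdeeeeafcbefbcbecdbc
  13 |  22 | dbc
  14 |   6 | deeeeafcbefbcbecdbc
  15 |  10 | eafcbefbcbecdbc
  16 |  20 | ecdbc
  17 |   9 | eeafcbefbcbecdbc
  18 |   8 | eeeafcbefbcbecdbc
  19 |   7 | eeeeafcbefbcbecdbc
  20 |  15 | efbcbecdbc
  21 |   2 | efccdeeeeafcbefbcbecdbc
  22 |  16 | fbcbecdbc
  23 |  12 | fcbefbcbecdbc
  24 |   3 | fccdeeeeafcbefbcbecdbc

[1, 11, 23, 17, 19, 14, 24, 0, 18, 13, 4, 21, 5, 22, 6, 10, 20, 9, 8, 7, 15, 2, 16, 12, 3]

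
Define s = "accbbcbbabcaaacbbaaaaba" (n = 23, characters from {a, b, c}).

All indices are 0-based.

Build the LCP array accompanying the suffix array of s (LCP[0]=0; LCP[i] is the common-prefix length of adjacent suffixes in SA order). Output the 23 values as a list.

[0, 1, 3, 3, 2, 2, 1, 2, 1, 2, 0, 2, 2, 1, 3, 2, 1, 2, 0, 1, 4, 3, 1]

rank→(start, suffix):
  0 → (22, 'a')
  1 → (17, 'aaaaba')
  2 → (18, 'aaaba')
  3 → (11, 'aaacbbaaaaba')
  4 → (19, 'aaba')
  5 → (12, 'aacbbaaaaba')
  6 → (20, 'aba')
  7 → (8, 'abcaaacbbaaaaba')
  8 → (13, 'acbbaaaaba')
  9 → (0, 'accbbcbbabcaaacbbaaaaba')
  10 → (21, 'ba')
  11 → (16, 'baaaaba')
  12 → (7, 'babcaaacbbaaaaba')
  13 → (15, 'bbaaaaba')
  14 → (6, 'bbabcaaacbbaaaaba')
  15 → (3, 'bbcbbabcaaacbbaaaaba')
  16 → (9, 'bcaaacbbaaaaba')
  17 → (4, 'bcbbabcaaacbbaaaaba')
  18 → (10, 'caaacbbaaaaba')
  19 → (14, 'cbbaaaaba')
  20 → (5, 'cbbabcaaacbbaaaaba')
  21 → (2, 'cbbcbbabcaaacbbaaaaba')
  22 → (1, 'ccbbcbbabcaaacbbaaaaba')

SA = [22, 17, 18, 11, 19, 12, 20, 8, 13, 0, 21, 16, 7, 15, 6, 3, 9, 4, 10, 14, 5, 2, 1]
i: (SA[i-1],SA[i]) lcp shared
  1: (22,17) 1 'a'
  2: (17,18) 3 'aaa'
  3: (18,11) 3 'aaa'
  4: (11,19) 2 'aa'
  5: (19,12) 2 'aa'
  6: (12,20) 1 'a'
  7: (20,8) 2 'ab'
  8: (8,13) 1 'a'
  9: (13,0) 2 'ac'
  10: (0,21) 0 ''
  11: (21,16) 2 'ba'
  12: (16,7) 2 'ba'
  13: (7,15) 1 'b'
  14: (15,6) 3 'bba'
  15: (6,3) 2 'bb'
  16: (3,9) 1 'b'
  17: (9,4) 2 'bc'
  18: (4,10) 0 ''
  19: (10,14) 1 'c'
  20: (14,5) 4 'cbba'
  21: (5,2) 3 'cbb'
  22: (2,1) 1 'c'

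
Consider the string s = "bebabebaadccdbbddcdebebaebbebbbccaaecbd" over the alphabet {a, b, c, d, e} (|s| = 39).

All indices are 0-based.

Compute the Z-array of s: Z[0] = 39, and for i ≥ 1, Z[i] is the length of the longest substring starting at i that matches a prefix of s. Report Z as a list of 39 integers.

Z[0]=39
i=1: i≥r, start 0; Z[1]=0
i=2: i≥r, start 0; Z[2]=1 grow→box=[2,3)
i=3: i≥r, start 0; Z[3]=0
i=4: i≥r, start 0; Z[4]=4 grow→box=[4,8)
i=5: min(r-i=3, Z[1]=0)=0; Z[5]=0
i=6: min(r-i=2, Z[2]=1)=1; Z[6]=1
i=7: min(r-i=1, Z[3]=0)=0; Z[7]=0
i=8: i≥r, start 0; Z[8]=0
i=9: i≥r, start 0; Z[9]=0
i=10: i≥r, start 0; Z[10]=0
i=11: i≥r, start 0; Z[11]=0
i=12: i≥r, start 0; Z[12]=0
i=13: i≥r, start 0; Z[13]=1 grow→box=[13,14)
i=14: i≥r, start 0; Z[14]=1 grow→box=[14,15)
i=15: i≥r, start 0; Z[15]=0
i=16: i≥r, start 0; Z[16]=0
i=17: i≥r, start 0; Z[17]=0
i=18: i≥r, start 0; Z[18]=0
i=19: i≥r, start 0; Z[19]=0
i=20: i≥r, start 0; Z[20]=4 grow→box=[20,24)
i=21: min(r-i=3, Z[1]=0)=0; Z[21]=0
i=22: min(r-i=2, Z[2]=1)=1; Z[22]=1
i=23: min(r-i=1, Z[3]=0)=0; Z[23]=0
i=24: i≥r, start 0; Z[24]=0
i=25: i≥r, start 0; Z[25]=1 grow→box=[25,26)
i=26: i≥r, start 0; Z[26]=3 grow→box=[26,29)
i=27: min(r-i=2, Z[1]=0)=0; Z[27]=0
i=28: min(r-i=1, Z[2]=1)=1; Z[28]=1
i=29: i≥r, start 0; Z[29]=1 grow→box=[29,30)
i=30: i≥r, start 0; Z[30]=1 grow→box=[30,31)
i=31: i≥r, start 0; Z[31]=0
i=32: i≥r, start 0; Z[32]=0
i=33: i≥r, start 0; Z[33]=0
i=34: i≥r, start 0; Z[34]=0
i=35: i≥r, start 0; Z[35]=0
i=36: i≥r, start 0; Z[36]=0
i=37: i≥r, start 0; Z[37]=1 grow→box=[37,38)
i=38: i≥r, start 0; Z[38]=0

[39, 0, 1, 0, 4, 0, 1, 0, 0, 0, 0, 0, 0, 1, 1, 0, 0, 0, 0, 0, 4, 0, 1, 0, 0, 1, 3, 0, 1, 1, 1, 0, 0, 0, 0, 0, 0, 1, 0]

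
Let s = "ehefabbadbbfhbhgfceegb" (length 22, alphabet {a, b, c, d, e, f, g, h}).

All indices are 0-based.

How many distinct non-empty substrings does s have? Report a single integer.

rank | idx | suffix
   0 |   4 | abbadbbfhbhgfceegb
   1 |   7 | adbbfhbhgfceegb
   2 |  21 | b
   3 |   6 | badbbfhbhgfceegb
   4 |   5 | bbadbbfhbhgfceegb
   5 |   9 | bbfhbhgfceegb
   6 |  10 | bfhbhgfceegb
   7 |  13 | bhgfceegb
   8 |  17 | ceegb
   9 |   8 | dbbfhbhgfceegb
  10 |  18 | eegb
  11 |   2 | efabbadbbfhbhgfceegb
  12 |  19 | egb
  13 |   0 | ehefabbadbbfhbhgfceegb
  14 |   3 | fabbadbbfhbhgfceegb
  15 |  16 | fceegb
  16 |  11 | fhbhgfceegb
  17 |  20 | gb
  18 |  15 | gfceegb
  19 |  12 | hbhgfceegb
  20 |   1 | hefabbadbbfhbhgfceegb
  21 |  14 | hgfceegb

SA = [4, 7, 21, 6, 5, 9, 10, 13, 17, 8, 18, 2, 19, 0, 3, 16, 11, 20, 15, 12, 1, 14]
[i] adj suffixes → lcp
  [1] 4/7 → 1 ('a')
  [2] 7/21 → 0 ('')
  [3] 21/6 → 1 ('b')
  [4] 6/5 → 1 ('b')
  [5] 5/9 → 2 ('bb')
  [6] 9/10 → 1 ('b')
  [7] 10/13 → 1 ('b')
  [8] 13/17 → 0 ('')
  [9] 17/8 → 0 ('')
  [10] 8/18 → 0 ('')
  [11] 18/2 → 1 ('e')
  [12] 2/19 → 1 ('e')
  [13] 19/0 → 1 ('e')
  [14] 0/3 → 0 ('')
  [15] 3/16 → 1 ('f')
  [16] 16/11 → 1 ('f')
  [17] 11/20 → 0 ('')
  [18] 20/15 → 1 ('g')
  [19] 15/12 → 0 ('')
  [20] 12/1 → 1 ('h')
  [21] 1/14 → 1 ('h')

n(n+1)/2 = 22·23/2 = 253
Σ LCP = 0 + 1 + 0 + 1 + 1 + 2 + 1 + 1 + 0 + 0 + 0 + 1 + 1 + 1 + 0 + 1 + 1 + 0 + 1 + 0 + 1 + 1 = 15
distinct = 253 − 15 = 238

238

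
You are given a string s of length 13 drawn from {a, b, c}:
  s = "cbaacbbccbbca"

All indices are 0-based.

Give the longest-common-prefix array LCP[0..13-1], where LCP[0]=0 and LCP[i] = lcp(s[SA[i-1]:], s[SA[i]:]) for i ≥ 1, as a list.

rank→(start, suffix):
  0 → (12, 'a')
  1 → (2, 'aacbbccbbca')
  2 → (3, 'acbbccbbca')
  3 → (1, 'baacbbccbbca')
  4 → (9, 'bbca')
  5 → (5, 'bbccbbca')
  6 → (10, 'bca')
  7 → (6, 'bccbbca')
  8 → (11, 'ca')
  9 → (0, 'cbaacbbccbbca')
  10 → (8, 'cbbca')
  11 → (4, 'cbbccbbca')
  12 → (7, 'ccbbca')

SA = [12, 2, 3, 1, 9, 5, 10, 6, 11, 0, 8, 4, 7]
i: (SA[i-1],SA[i]) lcp shared
  1: (12,2) 1 'a'
  2: (2,3) 1 'a'
  3: (3,1) 0 ''
  4: (1,9) 1 'b'
  5: (9,5) 3 'bbc'
  6: (5,10) 1 'b'
  7: (10,6) 2 'bc'
  8: (6,11) 0 ''
  9: (11,0) 1 'c'
  10: (0,8) 2 'cb'
  11: (8,4) 4 'cbbc'
  12: (4,7) 1 'c'

[0, 1, 1, 0, 1, 3, 1, 2, 0, 1, 2, 4, 1]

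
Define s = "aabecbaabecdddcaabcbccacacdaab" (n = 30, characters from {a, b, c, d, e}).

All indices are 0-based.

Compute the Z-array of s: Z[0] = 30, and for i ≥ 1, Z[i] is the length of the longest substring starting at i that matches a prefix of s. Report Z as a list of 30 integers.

Z[0]=30
i=1: i≥r, start 0; Z[1]=1 extend→box=[1,2)
i=2: i≥r, start 0; Z[2]=0
i=3: i≥r, start 0; Z[3]=0
i=4: i≥r, start 0; Z[4]=0
i=5: i≥r, start 0; Z[5]=0
i=6: i≥r, start 0; Z[6]=5 extend→box=[6,11)
i=7: min(r-i=4, Z[1]=1)=1; Z[7]=1
i=8: min(r-i=3, Z[2]=0)=0; Z[8]=0
i=9: min(r-i=2, Z[3]=0)=0; Z[9]=0
i=10: min(r-i=1, Z[4]=0)=0; Z[10]=0
i=11: i≥r, start 0; Z[11]=0
i=12: i≥r, start 0; Z[12]=0
i=13: i≥r, start 0; Z[13]=0
i=14: i≥r, start 0; Z[14]=0
i=15: i≥r, start 0; Z[15]=3 extend→box=[15,18)
i=16: min(r-i=2, Z[1]=1)=1; Z[16]=1
i=17: min(r-i=1, Z[2]=0)=0; Z[17]=0
i=18: i≥r, start 0; Z[18]=0
i=19: i≥r, start 0; Z[19]=0
i=20: i≥r, start 0; Z[20]=0
i=21: i≥r, start 0; Z[21]=0
i=22: i≥r, start 0; Z[22]=1 extend→box=[22,23)
i=23: i≥r, start 0; Z[23]=0
i=24: i≥r, start 0; Z[24]=1 extend→box=[24,25)
i=25: i≥r, start 0; Z[25]=0
i=26: i≥r, start 0; Z[26]=0
i=27: i≥r, start 0; Z[27]=3 extend→box=[27,30)
i=28: min(r-i=2, Z[1]=1)=1; Z[28]=1
i=29: min(r-i=1, Z[2]=0)=0; Z[29]=0

[30, 1, 0, 0, 0, 0, 5, 1, 0, 0, 0, 0, 0, 0, 0, 3, 1, 0, 0, 0, 0, 0, 1, 0, 1, 0, 0, 3, 1, 0]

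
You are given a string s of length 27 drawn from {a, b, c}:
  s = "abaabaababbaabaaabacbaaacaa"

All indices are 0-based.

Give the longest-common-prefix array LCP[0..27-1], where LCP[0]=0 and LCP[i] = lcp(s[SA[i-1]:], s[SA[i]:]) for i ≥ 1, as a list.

[0, 1, 2, 3, 2, 5, 4, 4, 2, 1, 4, 6, 3, 3, 2, 1, 2, 0, 4, 3, 6, 5, 2, 2, 1, 0, 1]

sorted suffixes:
  #0 SA[0]=26  'a'
  #1 SA[1]=25  'aa'
  #2 SA[2]=14  'aaabacbaaacaa'
  #3 SA[3]=21  'aaacaa'
  #4 SA[4]=11  'aabaaabacbaaacaa'
  #5 SA[5]=2  'aabaababbaabaaabacbaaacaa'
  #6 SA[6]=5  'aababbaabaaabacbaaacaa'
  #7 SA[7]=15  'aabacbaaacaa'
  #8 SA[8]=22  'aacaa'
  #9 SA[9]=12  'abaaabacbaaacaa'
  #10 SA[10]=0  'abaabaababbaabaaabacbaaacaa'
  #11 SA[11]=3  'abaababbaabaaabacbaaacaa'
  #12 SA[12]=6  'ababbaabaaabacbaaacaa'
  #13 SA[13]=16  'abacbaaacaa'
  #14 SA[14]=8  'abbaabaaabacbaaacaa'
  #15 SA[15]=23  'acaa'
  #16 SA[16]=18  'acbaaacaa'
  #17 SA[17]=13  'baaabacbaaacaa'
  #18 SA[18]=20  'baaacaa'
  #19 SA[19]=10  'baabaaabacbaaacaa'
  #20 SA[20]=1  'baabaababbaabaaabacbaaacaa'
  #21 SA[21]=4  'baababbaabaaabacbaaacaa'
  #22 SA[22]=7  'babbaabaaabacbaaacaa'
  #23 SA[23]=17  'bacbaaacaa'
  #24 SA[24]=9  'bbaabaaabacbaaacaa'
  #25 SA[25]=24  'caa'
  #26 SA[26]=19  'cbaaacaa'

SA = [26, 25, 14, 21, 11, 2, 5, 15, 22, 12, 0, 3, 6, 16, 8, 23, 18, 13, 20, 10, 1, 4, 7, 17, 9, 24, 19]
i: (SA[i-1],SA[i]) lcp shared
  1: (26,25) 1 'a'
  2: (25,14) 2 'aa'
  3: (14,21) 3 'aaa'
  4: (21,11) 2 'aa'
  5: (11,2) 5 'aabaa'
  6: (2,5) 4 'aaba'
  7: (5,15) 4 'aaba'
  8: (15,22) 2 'aa'
  9: (22,12) 1 'a'
  10: (12,0) 4 'abaa'
  11: (0,3) 6 'abaaba'
  12: (3,6) 3 'aba'
  13: (6,16) 3 'aba'
  14: (16,8) 2 'ab'
  15: (8,23) 1 'a'
  16: (23,18) 2 'ac'
  17: (18,13) 0 ''
  18: (13,20) 4 'baaa'
  19: (20,10) 3 'baa'
  20: (10,1) 6 'baabaa'
  21: (1,4) 5 'baaba'
  22: (4,7) 2 'ba'
  23: (7,17) 2 'ba'
  24: (17,9) 1 'b'
  25: (9,24) 0 ''
  26: (24,19) 1 'c'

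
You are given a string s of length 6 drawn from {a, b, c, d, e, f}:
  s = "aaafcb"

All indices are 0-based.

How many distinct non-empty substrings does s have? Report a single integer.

rank | idx | suffix
   0 |   0 | aaafcb
   1 |   1 | aafcb
   2 |   2 | afcb
   3 |   5 | b
   4 |   4 | cb
   5 |   3 | fcb

SA = [0, 1, 2, 5, 4, 3]
i: (SA[i-1],SA[i]) lcp shared
  1: (0,1) 2 'aa'
  2: (1,2) 1 'a'
  3: (2,5) 0 ''
  4: (5,4) 0 ''
  5: (4,3) 0 ''

n(n+1)/2 = 6·7/2 = 21
Σ LCP = 0 + 2 + 1 + 0 + 0 + 0 = 3
distinct = 21 − 3 = 18

18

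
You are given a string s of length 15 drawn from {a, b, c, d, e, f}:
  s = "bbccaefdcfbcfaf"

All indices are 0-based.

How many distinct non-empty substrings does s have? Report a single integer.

109

sorted suffixes:
  #0 SA[0]=4  'aefdcfbcfaf'
  #1 SA[1]=13  'af'
  #2 SA[2]=0  'bbccaefdcfbcfaf'
  #3 SA[3]=1  'bccaefdcfbcfaf'
  #4 SA[4]=10  'bcfaf'
  #5 SA[5]=3  'caefdcfbcfaf'
  #6 SA[6]=2  'ccaefdcfbcfaf'
  #7 SA[7]=11  'cfaf'
  #8 SA[8]=8  'cfbcfaf'
  #9 SA[9]=7  'dcfbcfaf'
  #10 SA[10]=5  'efdcfbcfaf'
  #11 SA[11]=14  'f'
  #12 SA[12]=12  'faf'
  #13 SA[13]=9  'fbcfaf'
  #14 SA[14]=6  'fdcfbcfaf'

SA = [4, 13, 0, 1, 10, 3, 2, 11, 8, 7, 5, 14, 12, 9, 6]
i: (SA[i-1],SA[i]) lcp shared
  1: (4,13) 1 'a'
  2: (13,0) 0 ''
  3: (0,1) 1 'b'
  4: (1,10) 2 'bc'
  5: (10,3) 0 ''
  6: (3,2) 1 'c'
  7: (2,11) 1 'c'
  8: (11,8) 2 'cf'
  9: (8,7) 0 ''
  10: (7,5) 0 ''
  11: (5,14) 0 ''
  12: (14,12) 1 'f'
  13: (12,9) 1 'f'
  14: (9,6) 1 'f'

n(n+1)/2 = 15·16/2 = 120
Σ LCP = 0 + 1 + 0 + 1 + 2 + 0 + 1 + 1 + 2 + 0 + 0 + 0 + 1 + 1 + 1 = 11
distinct = 120 − 11 = 109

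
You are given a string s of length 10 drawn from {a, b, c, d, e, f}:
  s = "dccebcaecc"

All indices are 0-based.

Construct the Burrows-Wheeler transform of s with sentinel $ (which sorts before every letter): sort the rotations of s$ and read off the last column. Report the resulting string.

ccecbedc$ca

rank  rotation     last
    0  $dccebcaecc  c
    1  aecc$dccebc  c
    2  bcaecc$dcce  e
    3  c$dccebcaec  c
    4  caecc$dcceb  b
    5  cc$dccebcae  e
    6  ccebcaecc$d  d
    7  cebcaecc$dc  c
    8  dccebcaecc$  $
    9  ebcaecc$dcc  c
   10  ecc$dccebca  a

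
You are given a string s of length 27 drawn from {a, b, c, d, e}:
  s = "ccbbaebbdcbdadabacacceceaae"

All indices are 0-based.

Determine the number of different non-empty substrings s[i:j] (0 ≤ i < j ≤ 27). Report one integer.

347

rank→(start, suffix):
  0 → (24, 'aae')
  1 → (14, 'abacacceceaae')
  2 → (16, 'acacceceaae')
  3 → (18, 'acceceaae')
  4 → (12, 'adabacacceceaae')
  5 → (25, 'ae')
  6 → (4, 'aebbdcbdadabacacceceaae')
  7 → (15, 'bacacceceaae')
  8 → (3, 'baebbdcbdadabacacceceaae')
  9 → (2, 'bbaebbdcbdadabacacceceaae')
  10 → (6, 'bbdcbdadabacacceceaae')
  11 → (10, 'bdadabacacceceaae')
  12 → (7, 'bdcbdadabacacceceaae')
  13 → (17, 'cacceceaae')
  14 → (1, 'cbbaebbdcbdadabacacceceaae')
  15 → (9, 'cbdadabacacceceaae')
  16 → (0, 'ccbbaebbdcbdadabacacceceaae')
  17 → (19, 'cceceaae')
  18 → (22, 'ceaae')
  19 → (20, 'ceceaae')
  20 → (13, 'dabacacceceaae')
  21 → (11, 'dadabacacceceaae')
  22 → (8, 'dcbdadabacacceceaae')
  23 → (26, 'e')
  24 → (23, 'eaae')
  25 → (5, 'ebbdcbdadabacacceceaae')
  26 → (21, 'eceaae')

SA = [24, 14, 16, 18, 12, 25, 4, 15, 3, 2, 6, 10, 7, 17, 1, 9, 0, 19, 22, 20, 13, 11, 8, 26, 23, 5, 21]
i: (SA[i-1],SA[i]) lcp shared
  1: (24,14) 1 'a'
  2: (14,16) 1 'a'
  3: (16,18) 2 'ac'
  4: (18,12) 1 'a'
  5: (12,25) 1 'a'
  6: (25,4) 2 'ae'
  7: (4,15) 0 ''
  8: (15,3) 2 'ba'
  9: (3,2) 1 'b'
  10: (2,6) 2 'bb'
  11: (6,10) 1 'b'
  12: (10,7) 2 'bd'
  13: (7,17) 0 ''
  14: (17,1) 1 'c'
  15: (1,9) 2 'cb'
  16: (9,0) 1 'c'
  17: (0,19) 2 'cc'
  18: (19,22) 1 'c'
  19: (22,20) 2 'ce'
  20: (20,13) 0 ''
  21: (13,11) 2 'da'
  22: (11,8) 1 'd'
  23: (8,26) 0 ''
  24: (26,23) 1 'e'
  25: (23,5) 1 'e'
  26: (5,21) 1 'e'

n(n+1)/2 = 27·28/2 = 378
Σ LCP = 0 + 1 + 1 + 2 + 1 + 1 + 2 + 0 + 2 + 1 + 2 + 1 + 2 + 0 + 1 + 2 + 1 + 2 + 1 + 2 + 0 + 2 + 1 + 0 + 1 + 1 + 1 = 31
distinct = 378 − 31 = 347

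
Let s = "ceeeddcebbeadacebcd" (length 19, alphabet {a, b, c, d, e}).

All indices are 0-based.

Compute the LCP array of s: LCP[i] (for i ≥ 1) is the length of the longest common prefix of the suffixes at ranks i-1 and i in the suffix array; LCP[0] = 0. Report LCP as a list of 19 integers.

[0, 1, 0, 1, 1, 0, 1, 3, 2, 0, 1, 1, 1, 0, 1, 2, 1, 1, 2]

rank | idx | suffix
   0 |  13 | acebcd
   1 |  11 | adacebcd
   2 |   8 | bbeadacebcd
   3 |  16 | bcd
   4 |   9 | beadacebcd
   5 |  17 | cd
   6 |   6 | cebbeadacebcd
   7 |  14 | cebcd
   8 |   0 | ceeeddcebbeadacebcd
   9 |  18 | d
  10 |  12 | dacebcd
  11 |   5 | dcebbeadacebcd
  12 |   4 | ddcebbeadacebcd
  13 |  10 | eadacebcd
  14 |   7 | ebbeadacebcd
  15 |  15 | ebcd
  16 |   3 | eddcebbeadacebcd
  17 |   2 | eeddcebbeadacebcd
  18 |   1 | eeeddcebbeadacebcd

SA = [13, 11, 8, 16, 9, 17, 6, 14, 0, 18, 12, 5, 4, 10, 7, 15, 3, 2, 1]
i: (SA[i-1],SA[i]) lcp shared
  1: (13,11) 1 'a'
  2: (11,8) 0 ''
  3: (8,16) 1 'b'
  4: (16,9) 1 'b'
  5: (9,17) 0 ''
  6: (17,6) 1 'c'
  7: (6,14) 3 'ceb'
  8: (14,0) 2 'ce'
  9: (0,18) 0 ''
  10: (18,12) 1 'd'
  11: (12,5) 1 'd'
  12: (5,4) 1 'd'
  13: (4,10) 0 ''
  14: (10,7) 1 'e'
  15: (7,15) 2 'eb'
  16: (15,3) 1 'e'
  17: (3,2) 1 'e'
  18: (2,1) 2 'ee'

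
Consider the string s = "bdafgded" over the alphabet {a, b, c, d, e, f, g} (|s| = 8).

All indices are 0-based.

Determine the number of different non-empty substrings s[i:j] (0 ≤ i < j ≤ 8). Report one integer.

34

sorted suffixes:
  #0 SA[0]=2  'afgded'
  #1 SA[1]=0  'bdafgded'
  #2 SA[2]=7  'd'
  #3 SA[3]=1  'dafgded'
  #4 SA[4]=5  'ded'
  #5 SA[5]=6  'ed'
  #6 SA[6]=3  'fgded'
  #7 SA[7]=4  'gded'

SA = [2, 0, 7, 1, 5, 6, 3, 4]
i: (SA[i-1],SA[i]) lcp shared
  1: (2,0) 0 ''
  2: (0,7) 0 ''
  3: (7,1) 1 'd'
  4: (1,5) 1 'd'
  5: (5,6) 0 ''
  6: (6,3) 0 ''
  7: (3,4) 0 ''

n(n+1)/2 = 8·9/2 = 36
Σ LCP = 0 + 0 + 0 + 1 + 1 + 0 + 0 + 0 = 2
distinct = 36 − 2 = 34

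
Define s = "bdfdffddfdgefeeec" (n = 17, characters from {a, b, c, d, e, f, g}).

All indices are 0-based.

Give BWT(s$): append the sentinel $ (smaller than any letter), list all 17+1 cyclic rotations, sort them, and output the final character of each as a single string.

rank  rotation            last
    0  $bdfdffddfdgefeeec  c
    1  bdfdffddfdgefeeec$  $
    2  c$bdfdffddfdgefeee  e
    3  ddfdgefeeec$bdfdff  f
    4  dfdffddfdgefeeec$b  b
    5  dfdgefeeec$bdfdffd  d
    6  dffddfdgefeeec$bdf  f
    7  dgefeeec$bdfdffddf  f
    8  ec$bdfdffddfdgefee  e
    9  eec$bdfdffddfdgefe  e
   10  eeec$bdfdffddfdgef  f
   11  efeeec$bdfdffddfdg  g
   12  fddfdgefeeec$bdfdf  f
   13  fdffddfdgefeeec$bd  d
   14  fdgefeeec$bdfdffdd  d
   15  feeec$bdfdffddfdge  e
   16  ffddfdgefeeec$bdfd  d
   17  gefeeec$bdfdffddfd  d

c$efbdffeefgfddedd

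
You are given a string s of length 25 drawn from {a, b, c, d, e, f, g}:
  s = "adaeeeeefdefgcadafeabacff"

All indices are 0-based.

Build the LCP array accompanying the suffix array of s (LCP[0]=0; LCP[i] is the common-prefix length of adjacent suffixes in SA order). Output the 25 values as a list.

rank→(start, suffix):
  0 → (19, 'abacff')
  1 → (21, 'acff')
  2 → (0, 'adaeeeeefdefgcadafeabacff')
  3 → (14, 'adafeabacff')
  4 → (2, 'aeeeeefdefgcadafeabacff')
  5 → (16, 'afeabacff')
  6 → (20, 'bacff')
  7 → (13, 'cadafeabacff')
  8 → (22, 'cff')
  9 → (1, 'daeeeeefdefgcadafeabacff')
  10 → (15, 'dafeabacff')
  11 → (9, 'defgcadafeabacff')
  12 → (18, 'eabacff')
  13 → (3, 'eeeeefdefgcadafeabacff')
  14 → (4, 'eeeefdefgcadafeabacff')
  15 → (5, 'eeefdefgcadafeabacff')
  16 → (6, 'eefdefgcadafeabacff')
  17 → (7, 'efdefgcadafeabacff')
  18 → (10, 'efgcadafeabacff')
  19 → (24, 'f')
  20 → (8, 'fdefgcadafeabacff')
  21 → (17, 'feabacff')
  22 → (23, 'ff')
  23 → (11, 'fgcadafeabacff')
  24 → (12, 'gcadafeabacff')

SA = [19, 21, 0, 14, 2, 16, 20, 13, 22, 1, 15, 9, 18, 3, 4, 5, 6, 7, 10, 24, 8, 17, 23, 11, 12]
[i] adj suffixes → lcp
  [1] 19/21 → 1 ('a')
  [2] 21/0 → 1 ('a')
  [3] 0/14 → 3 ('ada')
  [4] 14/2 → 1 ('a')
  [5] 2/16 → 1 ('a')
  [6] 16/20 → 0 ('')
  [7] 20/13 → 0 ('')
  [8] 13/22 → 1 ('c')
  [9] 22/1 → 0 ('')
  [10] 1/15 → 2 ('da')
  [11] 15/9 → 1 ('d')
  [12] 9/18 → 0 ('')
  [13] 18/3 → 1 ('e')
  [14] 3/4 → 4 ('eeee')
  [15] 4/5 → 3 ('eee')
  [16] 5/6 → 2 ('ee')
  [17] 6/7 → 1 ('e')
  [18] 7/10 → 2 ('ef')
  [19] 10/24 → 0 ('')
  [20] 24/8 → 1 ('f')
  [21] 8/17 → 1 ('f')
  [22] 17/23 → 1 ('f')
  [23] 23/11 → 1 ('f')
  [24] 11/12 → 0 ('')

[0, 1, 1, 3, 1, 1, 0, 0, 1, 0, 2, 1, 0, 1, 4, 3, 2, 1, 2, 0, 1, 1, 1, 1, 0]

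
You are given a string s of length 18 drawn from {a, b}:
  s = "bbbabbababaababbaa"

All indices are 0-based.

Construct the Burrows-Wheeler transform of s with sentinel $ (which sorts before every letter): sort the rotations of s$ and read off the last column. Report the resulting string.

rank  rotation             last
    0  $bbbabbababaababbaa  a
    1  a$bbbabbababaababba  a
    2  aa$bbbabbababaababb  b
    3  aababbaa$bbbabbabab  b
    4  abaababbaa$bbbabbab  b
    5  ababaababbaa$bbbabb  b
    6  ababbaa$bbbabbababa  a
    7  abbaa$bbbabbababaab  b
    8  abbababaababbaa$bbb  b
    9  baa$bbbabbababaabab  b
   10  baababbaa$bbbabbaba  a
   11  babaababbaa$bbbabba  a
   12  bababaababbaa$bbbab  b
   13  babbaa$bbbabbababaa  a
   14  babbababaababbaa$bb  b
   15  bbaa$bbbabbababaaba  a
   16  bbababaababbaa$bbba  a
   17  bbabbababaababbaa$b  b
   18  bbbabbababaababbaa$  $

aabbbbabbbaababaab$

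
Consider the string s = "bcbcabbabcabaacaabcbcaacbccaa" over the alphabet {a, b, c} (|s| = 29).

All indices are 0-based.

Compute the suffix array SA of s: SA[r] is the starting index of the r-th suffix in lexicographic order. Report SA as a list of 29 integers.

rank→(start, suffix):
  0 → (28, 'a')
  1 → (27, 'aa')
  2 → (15, 'aabcbcaacbccaa')
  3 → (12, 'aacaabcbcaacbccaa')
  4 → (21, 'aacbccaa')
  5 → (10, 'abaacaabcbcaacbccaa')
  6 → (4, 'abbabcabaacaabcbcaacbccaa')
  7 → (7, 'abcabaacaabcbcaacbccaa')
  8 → (16, 'abcbcaacbccaa')
  9 → (13, 'acaabcbcaacbccaa')
  10 → (22, 'acbccaa')
  11 → (11, 'baacaabcbcaacbccaa')
  12 → (6, 'babcabaacaabcbcaacbccaa')
  13 → (5, 'bbabcabaacaabcbcaacbccaa')
  14 → (19, 'bcaacbccaa')
  15 → (8, 'bcabaacaabcbcaacbccaa')
  16 → (2, 'bcabbabcabaacaabcbcaacbccaa')
  17 → (17, 'bcbcaacbccaa')
  18 → (0, 'bcbcabbabcabaacaabcbcaacbccaa')
  19 → (24, 'bccaa')
  20 → (26, 'caa')
  21 → (14, 'caabcbcaacbccaa')
  22 → (20, 'caacbccaa')
  23 → (9, 'cabaacaabcbcaacbccaa')
  24 → (3, 'cabbabcabaacaabcbcaacbccaa')
  25 → (18, 'cbcaacbccaa')
  26 → (1, 'cbcabbabcabaacaabcbcaacbccaa')
  27 → (23, 'cbccaa')
  28 → (25, 'ccaa')

[28, 27, 15, 12, 21, 10, 4, 7, 16, 13, 22, 11, 6, 5, 19, 8, 2, 17, 0, 24, 26, 14, 20, 9, 3, 18, 1, 23, 25]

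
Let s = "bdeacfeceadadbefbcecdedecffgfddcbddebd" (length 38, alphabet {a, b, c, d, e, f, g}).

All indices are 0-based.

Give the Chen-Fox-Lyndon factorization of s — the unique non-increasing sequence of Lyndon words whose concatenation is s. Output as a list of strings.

emit factor 1: 'bde' (i=0, period=3)
emit factor 2: 'acfeceadadbefbcecdedecffgfddcbddebd' (i=3, period=35)

["bde", "acfeceadadbefbcecdedecffgfddcbddebd"]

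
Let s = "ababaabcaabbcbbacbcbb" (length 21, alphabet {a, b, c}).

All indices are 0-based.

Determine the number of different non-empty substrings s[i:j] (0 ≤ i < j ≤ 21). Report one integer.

196

rank | idx | suffix
   0 |   8 | aabbcbbacbcbb
   1 |   4 | aabcaabbcbbacbcbb
   2 |   2 | abaabcaabbcbbacbcbb
   3 |   0 | ababaabcaabbcbbacbcbb
   4 |   9 | abbcbbacbcbb
   5 |   5 | abcaabbcbbacbcbb
   6 |  15 | acbcbb
   7 |  20 | b
   8 |   3 | baabcaabbcbbacbcbb
   9 |   1 | babaabcaabbcbbacbcbb
  10 |  14 | bacbcbb
  11 |  19 | bb
  12 |  13 | bbacbcbb
  13 |  10 | bbcbbacbcbb
  14 |   6 | bcaabbcbbacbcbb
  15 |  17 | bcbb
  16 |  11 | bcbbacbcbb
  17 |   7 | caabbcbbacbcbb
  18 |  18 | cbb
  19 |  12 | cbbacbcbb
  20 |  16 | cbcbb

SA = [8, 4, 2, 0, 9, 5, 15, 20, 3, 1, 14, 19, 13, 10, 6, 17, 11, 7, 18, 12, 16]
[i] adj suffixes → lcp
  [1] 8/4 → 3 ('aab')
  [2] 4/2 → 1 ('a')
  [3] 2/0 → 3 ('aba')
  [4] 0/9 → 2 ('ab')
  [5] 9/5 → 2 ('ab')
  [6] 5/15 → 1 ('a')
  [7] 15/20 → 0 ('')
  [8] 20/3 → 1 ('b')
  [9] 3/1 → 2 ('ba')
  [10] 1/14 → 2 ('ba')
  [11] 14/19 → 1 ('b')
  [12] 19/13 → 2 ('bb')
  [13] 13/10 → 2 ('bb')
  [14] 10/6 → 1 ('b')
  [15] 6/17 → 2 ('bc')
  [16] 17/11 → 4 ('bcbb')
  [17] 11/7 → 0 ('')
  [18] 7/18 → 1 ('c')
  [19] 18/12 → 3 ('cbb')
  [20] 12/16 → 2 ('cb')

n(n+1)/2 = 21·22/2 = 231
Σ LCP = 0 + 3 + 1 + 3 + 2 + 2 + 1 + 0 + 1 + 2 + 2 + 1 + 2 + 2 + 1 + 2 + 4 + 0 + 1 + 3 + 2 = 35
distinct = 231 − 35 = 196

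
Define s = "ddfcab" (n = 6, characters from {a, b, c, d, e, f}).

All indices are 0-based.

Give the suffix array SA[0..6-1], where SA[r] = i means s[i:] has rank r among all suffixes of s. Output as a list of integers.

[4, 5, 3, 0, 1, 2]

rank | idx | suffix
   0 |   4 | ab
   1 |   5 | b
   2 |   3 | cab
   3 |   0 | ddfcab
   4 |   1 | dfcab
   5 |   2 | fcab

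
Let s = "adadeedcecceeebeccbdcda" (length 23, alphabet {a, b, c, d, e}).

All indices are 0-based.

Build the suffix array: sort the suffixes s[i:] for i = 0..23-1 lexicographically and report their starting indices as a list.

sorted suffixes:
  #0 SA[0]=22  'a'
  #1 SA[1]=0  'adadeedcecceeebeccbdcda'
  #2 SA[2]=2  'adeedcecceeebeccbdcda'
  #3 SA[3]=18  'bdcda'
  #4 SA[4]=14  'beccbdcda'
  #5 SA[5]=17  'cbdcda'
  #6 SA[6]=16  'ccbdcda'
  #7 SA[7]=9  'cceeebeccbdcda'
  #8 SA[8]=20  'cda'
  #9 SA[9]=7  'cecceeebeccbdcda'
  #10 SA[10]=10  'ceeebeccbdcda'
  #11 SA[11]=21  'da'
  #12 SA[12]=1  'dadeedcecceeebeccbdcda'
  #13 SA[13]=19  'dcda'
  #14 SA[14]=6  'dcecceeebeccbdcda'
  #15 SA[15]=3  'deedcecceeebeccbdcda'
  #16 SA[16]=13  'ebeccbdcda'
  #17 SA[17]=15  'eccbdcda'
  #18 SA[18]=8  'ecceeebeccbdcda'
  #19 SA[19]=5  'edcecceeebeccbdcda'
  #20 SA[20]=12  'eebeccbdcda'
  #21 SA[21]=4  'eedcecceeebeccbdcda'
  #22 SA[22]=11  'eeebeccbdcda'

[22, 0, 2, 18, 14, 17, 16, 9, 20, 7, 10, 21, 1, 19, 6, 3, 13, 15, 8, 5, 12, 4, 11]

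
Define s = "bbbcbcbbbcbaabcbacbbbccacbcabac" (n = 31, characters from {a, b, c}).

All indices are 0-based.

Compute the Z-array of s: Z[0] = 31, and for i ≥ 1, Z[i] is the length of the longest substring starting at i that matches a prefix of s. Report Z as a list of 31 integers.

Z[0]=31
i=1: fresh scan; Z[1]=2 extend→box=[1,3)
i=2: min(r-i=1, Z[1]=2)=1; Z[2]=1
i=3: fresh scan; Z[3]=0
i=4: fresh scan; Z[4]=1 extend→box=[4,5)
i=5: fresh scan; Z[5]=0
i=6: fresh scan; Z[6]=5 extend→box=[6,11)
i=7: min(r-i=4, Z[1]=2)=2; Z[7]=2
i=8: min(r-i=3, Z[2]=1)=1; Z[8]=1
i=9: min(r-i=2, Z[3]=0)=0; Z[9]=0
i=10: min(r-i=1, Z[4]=1)=1; Z[10]=1
i=11: fresh scan; Z[11]=0
i=12: fresh scan; Z[12]=0
i=13: fresh scan; Z[13]=1 extend→box=[13,14)
i=14: fresh scan; Z[14]=0
i=15: fresh scan; Z[15]=1 extend→box=[15,16)
i=16: fresh scan; Z[16]=0
i=17: fresh scan; Z[17]=0
i=18: fresh scan; Z[18]=4 extend→box=[18,22)
i=19: min(r-i=3, Z[1]=2)=2; Z[19]=2
i=20: min(r-i=2, Z[2]=1)=1; Z[20]=1
i=21: min(r-i=1, Z[3]=0)=0; Z[21]=0
i=22: fresh scan; Z[22]=0
i=23: fresh scan; Z[23]=0
i=24: fresh scan; Z[24]=0
i=25: fresh scan; Z[25]=1 extend→box=[25,26)
i=26: fresh scan; Z[26]=0
i=27: fresh scan; Z[27]=0
i=28: fresh scan; Z[28]=1 extend→box=[28,29)
i=29: fresh scan; Z[29]=0
i=30: fresh scan; Z[30]=0

[31, 2, 1, 0, 1, 0, 5, 2, 1, 0, 1, 0, 0, 1, 0, 1, 0, 0, 4, 2, 1, 0, 0, 0, 0, 1, 0, 0, 1, 0, 0]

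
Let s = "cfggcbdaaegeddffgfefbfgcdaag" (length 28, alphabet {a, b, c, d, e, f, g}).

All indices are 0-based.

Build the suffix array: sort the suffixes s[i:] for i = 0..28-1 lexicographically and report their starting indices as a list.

[7, 25, 8, 26, 5, 20, 4, 23, 0, 6, 24, 12, 13, 11, 18, 9, 19, 17, 14, 21, 15, 1, 27, 3, 22, 10, 16, 2]

rank | idx | suffix
   0 |   7 | aaegeddffgfefbfgcdaag
   1 |  25 | aag
   2 |   8 | aegeddffgfefbfgcdaag
   3 |  26 | ag
   4 |   5 | bdaaegeddffgfefbfgcdaag
   5 |  20 | bfgcdaag
   6 |   4 | cbdaaegeddffgfefbfgcdaag
   7 |  23 | cdaag
   8 |   0 | cfggcbdaaegeddffgfefbfgcdaag
   9 |   6 | daaegeddffgfefbfgcdaag
  10 |  24 | daag
  11 |  12 | ddffgfefbfgcdaag
  12 |  13 | dffgfefbfgcdaag
  13 |  11 | eddffgfefbfgcdaag
  14 |  18 | efbfgcdaag
  15 |   9 | egeddffgfefbfgcdaag
  16 |  19 | fbfgcdaag
  17 |  17 | fefbfgcdaag
  18 |  14 | ffgfefbfgcdaag
  19 |  21 | fgcdaag
  20 |  15 | fgfefbfgcdaag
  21 |   1 | fggcbdaaegeddffgfefbfgcdaag
  22 |  27 | g
  23 |   3 | gcbdaaegeddffgfefbfgcdaag
  24 |  22 | gcdaag
  25 |  10 | geddffgfefbfgcdaag
  26 |  16 | gfefbfgcdaag
  27 |   2 | ggcbdaaegeddffgfefbfgcdaag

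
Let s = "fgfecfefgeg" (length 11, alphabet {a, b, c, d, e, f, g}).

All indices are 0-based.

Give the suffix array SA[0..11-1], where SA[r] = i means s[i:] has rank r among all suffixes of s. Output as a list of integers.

rank→(start, suffix):
  0 → (4, 'cfefgeg')
  1 → (3, 'ecfefgeg')
  2 → (6, 'efgeg')
  3 → (9, 'eg')
  4 → (2, 'fecfefgeg')
  5 → (5, 'fefgeg')
  6 → (7, 'fgeg')
  7 → (0, 'fgfecfefgeg')
  8 → (10, 'g')
  9 → (8, 'geg')
  10 → (1, 'gfecfefgeg')

[4, 3, 6, 9, 2, 5, 7, 0, 10, 8, 1]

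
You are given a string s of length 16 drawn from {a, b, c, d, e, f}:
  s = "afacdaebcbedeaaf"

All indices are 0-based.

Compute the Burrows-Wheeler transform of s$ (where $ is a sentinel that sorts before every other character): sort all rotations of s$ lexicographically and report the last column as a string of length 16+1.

rank  rotation           last
    0  $afacdaebcbedeaaf  f
    1  aaf$afacdaebcbede  e
    2  acdaebcbedeaaf$af  f
    3  aebcbedeaaf$afacd  d
    4  af$afacdaebcbedea  a
    5  afacdaebcbedeaaf$  $
    6  bcbedeaaf$afacdae  e
    7  bedeaaf$afacdaebc  c
    8  cbedeaaf$afacdaeb  b
    9  cdaebcbedeaaf$afa  a
   10  daebcbedeaaf$afac  c
   11  deaaf$afacdaebcbe  e
   12  eaaf$afacdaebcbed  d
   13  ebcbedeaaf$afacda  a
   14  edeaaf$afacdaebcb  b
   15  f$afacdaebcbedeaa  a
   16  facdaebcbedeaaf$a  a

fefda$ecbacedabaa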